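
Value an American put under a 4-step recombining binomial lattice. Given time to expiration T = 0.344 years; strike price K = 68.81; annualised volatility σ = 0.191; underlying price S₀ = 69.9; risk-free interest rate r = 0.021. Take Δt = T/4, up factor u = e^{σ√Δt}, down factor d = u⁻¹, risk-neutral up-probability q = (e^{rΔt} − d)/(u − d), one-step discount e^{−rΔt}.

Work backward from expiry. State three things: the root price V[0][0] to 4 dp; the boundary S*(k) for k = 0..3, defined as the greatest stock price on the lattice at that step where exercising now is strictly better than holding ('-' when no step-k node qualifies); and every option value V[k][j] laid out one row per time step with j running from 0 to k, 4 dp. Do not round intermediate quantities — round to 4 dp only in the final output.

params: Δt=0.08600 u=1.05761 d=0.94553 q=0.50213 e^(-rΔt)=0.99820
t_4 payoffs: 12.9406 6.3178 0.0000 0.0000 0.0000
t_3: node(3,0) S=59.0881 payoff=9.7219 vs cont=9.5978 → 9.7219 [stop]  node(3,1) S=66.0924 payoff=2.7176 vs cont=3.1398 → 3.1398 [wait]  node(3,2) S=73.9270 payoff=0.0000 vs cont=0.0000 → 0.0000 [wait]  node(3,3) S=82.6903 payoff=0.0000 vs cont=0.0000 → 0.0000 [wait]  ⇒ S*(3)=59.0881
t_2: node(2,0) S=62.4922 payoff=6.3178 vs cont=6.4053 → 6.4053 [wait]  node(2,1) S=69.9000 payoff=0.0000 vs cont=1.5604 → 1.5604 [wait]  node(2,2) S=78.1860 payoff=0.0000 vs cont=0.0000 → 0.0000 [wait]  ⇒ S*(2)=-
t_1: node(1,0) S=66.0924 payoff=2.7176 vs cont=3.9654 → 3.9654 [wait]  node(1,1) S=73.9270 payoff=0.0000 vs cont=0.7755 → 0.7755 [wait]  ⇒ S*(1)=-
t_0: node(0,0) S=69.9000 payoff=0.0000 vs cont=2.3594 → 2.3594 [wait]  ⇒ S*(0)=-

price = 2.3594
boundary = - - - 59.0881
tree:
2.3594
3.9654 0.7755
6.4053 1.5604 0.0000
9.7219 3.1398 0.0000 0.0000
12.9406 6.3178 0.0000 0.0000 0.0000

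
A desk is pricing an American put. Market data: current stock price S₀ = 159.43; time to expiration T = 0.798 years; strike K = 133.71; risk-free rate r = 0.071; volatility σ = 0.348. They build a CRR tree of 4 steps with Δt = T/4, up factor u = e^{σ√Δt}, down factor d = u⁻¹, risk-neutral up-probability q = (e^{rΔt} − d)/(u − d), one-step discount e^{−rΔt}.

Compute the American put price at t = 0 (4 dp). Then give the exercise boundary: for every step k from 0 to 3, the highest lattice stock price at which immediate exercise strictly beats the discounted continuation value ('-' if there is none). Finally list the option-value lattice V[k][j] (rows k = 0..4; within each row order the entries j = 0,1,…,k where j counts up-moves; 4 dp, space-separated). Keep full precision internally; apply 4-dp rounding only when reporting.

price = 6.7791
boundary = - - - 100.0128
tree:
6.7791
11.9511 1.9392
20.4826 3.9889 0.0000
33.6972 8.2053 0.0000 0.0000
48.0948 16.8784 0.0000 0.0000 0.0000

Δt=0.19950  u=1.16817  d=0.85604  q=0.50692  discount=0.98594
step 4 (expiry): payoffs max(K−S,0) = 48.0948 16.8784 0.0000 0.0000 0.0000
step 3: (k=3,j=0): S=100.0128, (K−S)⁺=33.6972, hold=31.8166 ⇒ V=33.6972 exercise | (k=3,j=1): S=136.4788, (K−S)⁺=0.0000, hold=8.2053 ⇒ V=8.2053 continue | (k=3,j=2): S=186.2408, (K−S)⁺=0.0000, hold=0.0000 ⇒ V=0.0000 continue | (k=3,j=3): S=254.1468, (K−S)⁺=0.0000, hold=0.0000 ⇒ V=0.0000 continue  boundary S*=100.0128
step 2: (k=2,j=0): S=116.8316, (K−S)⁺=16.8784, hold=20.4826 ⇒ V=20.4826 continue | (k=2,j=1): S=159.4300, (K−S)⁺=0.0000, hold=3.9889 ⇒ V=3.9889 continue | (k=2,j=2): S=217.5604, (K−S)⁺=0.0000, hold=0.0000 ⇒ V=0.0000 continue  boundary S*=-
step 1: (k=1,j=0): S=136.4788, (K−S)⁺=0.0000, hold=11.9511 ⇒ V=11.9511 continue | (k=1,j=1): S=186.2408, (K−S)⁺=0.0000, hold=1.9392 ⇒ V=1.9392 continue  boundary S*=-
step 0: (k=0,j=0): S=159.4300, (K−S)⁺=0.0000, hold=6.7791 ⇒ V=6.7791 continue  boundary S*=-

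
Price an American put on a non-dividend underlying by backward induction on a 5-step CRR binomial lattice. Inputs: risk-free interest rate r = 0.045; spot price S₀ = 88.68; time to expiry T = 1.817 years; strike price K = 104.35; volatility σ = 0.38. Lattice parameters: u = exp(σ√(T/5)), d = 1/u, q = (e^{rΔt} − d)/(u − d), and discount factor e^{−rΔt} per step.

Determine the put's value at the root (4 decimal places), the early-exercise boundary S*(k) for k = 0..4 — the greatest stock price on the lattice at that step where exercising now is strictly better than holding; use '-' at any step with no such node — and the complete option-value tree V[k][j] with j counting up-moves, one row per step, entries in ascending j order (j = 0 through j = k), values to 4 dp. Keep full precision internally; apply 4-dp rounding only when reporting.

price = 24.1119
boundary = - - 56.0860 70.5245 56.0860
tree:
24.1119
34.8965 13.1959
48.2640 21.5387 4.5637
59.7465 33.8255 8.8980 0.0000
68.8782 48.2640 17.3487 0.0000 0.0000
76.1404 59.7465 33.8255 0.0000 0.0000 0.0000

Δt=0.36340, u=1.25744, d=0.79527, q=0.47865, disc=e^(-rΔt)=0.98378
k=5 terminal: V=max(K-S,0) → 76.1404 59.7465 33.8255 0.0000 0.0000 0.0000
k=4: j=0 S=35.4718 intr=68.8782 cont=67.1856 V=68.8782[EX]; j=1 S=56.0860 intr=48.2640 cont=46.5714 V=48.2640[EX]; j=2 S=88.6800 intr=15.6700 cont=17.3487 V=17.3487[hold]; j=3 S=140.2158 intr=0.0000 cont=0.0000 V=0.0000[hold]; j=4 S=221.7013 intr=0.0000 cont=0.0000 V=0.0000[hold]  S*(4)=56.0860
k=3: j=0 S=44.6035 intr=59.7465 cont=58.0540 V=59.7465[EX]; j=1 S=70.5245 intr=33.8255 cont=32.9234 V=33.8255[EX]; j=2 S=111.5094 intr=0.0000 cont=8.8980 V=8.8980[hold]; j=3 S=176.3123 intr=0.0000 cont=0.0000 V=0.0000[hold]  S*(3)=70.5245
k=2: j=0 S=56.0860 intr=48.2640 cont=46.5714 V=48.2640[EX]; j=1 S=88.6800 intr=15.6700 cont=21.5387 V=21.5387[hold]; j=2 S=140.2158 intr=0.0000 cont=4.5637 V=4.5637[hold]  S*(2)=56.0860
k=1: j=0 S=70.5245 intr=33.8255 cont=34.8965 V=34.8965[hold]; j=1 S=111.5094 intr=0.0000 cont=13.1959 V=13.1959[hold]  S*(1)=-
k=0: j=0 S=88.6800 intr=15.6700 cont=24.1119 V=24.1119[hold]  S*(0)=-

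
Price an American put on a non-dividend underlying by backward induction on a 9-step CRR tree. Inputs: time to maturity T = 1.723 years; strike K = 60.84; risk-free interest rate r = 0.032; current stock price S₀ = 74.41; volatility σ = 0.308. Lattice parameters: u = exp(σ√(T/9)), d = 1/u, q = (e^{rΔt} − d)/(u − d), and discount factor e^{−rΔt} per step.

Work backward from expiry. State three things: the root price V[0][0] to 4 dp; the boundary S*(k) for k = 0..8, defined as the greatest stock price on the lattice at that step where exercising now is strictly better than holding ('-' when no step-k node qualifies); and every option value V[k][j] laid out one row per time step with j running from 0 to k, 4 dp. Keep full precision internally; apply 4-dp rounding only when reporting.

price = 4.3640
boundary = - - - - - 37.9312 43.4033 37.9312 43.4033
tree:
4.3640
6.4684 2.2206
9.3380 3.5520 0.8577
13.0730 5.5538 1.5057 0.1916
17.6612 8.4443 2.6040 0.3773 0.0000
22.9088 12.4014 4.4168 0.7430 0.0000 0.0000
27.6911 17.4367 7.2974 1.4632 0.0000 0.0000 0.0000
31.8704 22.9088 11.6126 2.8815 0.0000 0.0000 0.0000 0.0000
35.5228 27.6911 17.4367 5.6746 0.0000 0.0000 0.0000 0.0000 0.0000
38.7148 31.8704 22.9088 11.1750 0.0000 0.0000 0.0000 0.0000 0.0000 0.0000

Δt=0.19144, u=1.14427, d=0.87392, q=0.48909, disc=e^(-rΔt)=0.99389
k=9 terminal: V=max(K-S,0) → 38.7148 31.8704 22.9088 11.1750 0.0000 0.0000 0.0000 0.0000 0.0000 0.0000
k=8: j=0 S=25.3172 intr=35.5228 cont=35.1513 V=35.5228[EX]; j=1 S=33.1489 intr=27.6911 cont=27.3195 V=27.6911[EX]; j=2 S=43.4033 intr=17.4367 cont=17.0651 V=17.4367[EX]; j=3 S=56.8299 intr=4.0101 cont=5.6746 V=5.6746[hold]; j=4 S=74.4100 intr=0.0000 cont=0.0000 V=0.0000[hold]; j=5 S=97.4283 intr=0.0000 cont=0.0000 V=0.0000[hold]; j=6 S=127.5673 intr=0.0000 cont=0.0000 V=0.0000[hold]; j=7 S=167.0296 intr=0.0000 cont=0.0000 V=0.0000[hold]; j=8 S=218.6993 intr=0.0000 cont=0.0000 V=0.0000[hold]  S*(8)=43.4033
k=7: j=0 S=28.9696 intr=31.8704 cont=31.4988 V=31.8704[EX]; j=1 S=37.9312 intr=22.9088 cont=22.5373 V=22.9088[EX]; j=2 S=49.6650 intr=11.1750 cont=11.6126 V=11.6126[hold]; j=3 S=65.0286 intr=0.0000 cont=2.8815 V=2.8815[hold]; j=4 S=85.1448 intr=0.0000 cont=0.0000 V=0.0000[hold]; j=5 S=111.4840 intr=0.0000 cont=0.0000 V=0.0000[hold]; j=6 S=145.9709 intr=0.0000 cont=0.0000 V=0.0000[hold]; j=7 S=191.1263 intr=0.0000 cont=0.0000 V=0.0000[hold]  S*(7)=37.9312
k=6: j=0 S=33.1489 intr=27.6911 cont=27.3195 V=27.6911[EX]; j=1 S=43.4033 intr=17.4367 cont=17.2778 V=17.4367[EX]; j=2 S=56.8299 intr=4.0101 cont=7.2974 V=7.2974[hold]; j=3 S=74.4100 intr=0.0000 cont=1.4632 V=1.4632[hold]; j=4 S=97.4283 intr=0.0000 cont=0.0000 V=0.0000[hold]; j=5 S=127.5673 intr=0.0000 cont=0.0000 V=0.0000[hold]; j=6 S=167.0296 intr=0.0000 cont=0.0000 V=0.0000[hold]  S*(6)=43.4033
k=5: j=0 S=37.9312 intr=22.9088 cont=22.5373 V=22.9088[EX]; j=1 S=49.6650 intr=11.1750 cont=12.4014 V=12.4014[hold]; j=2 S=65.0286 intr=0.0000 cont=4.4168 V=4.4168[hold]; j=3 S=85.1448 intr=0.0000 cont=0.7430 V=0.7430[hold]; j=4 S=111.4840 intr=0.0000 cont=0.0000 V=0.0000[hold]; j=5 S=145.9709 intr=0.0000 cont=0.0000 V=0.0000[hold]  S*(5)=37.9312
k=4: j=0 S=43.4033 intr=17.4367 cont=17.6612 V=17.6612[hold]; j=1 S=56.8299 intr=4.0101 cont=8.4443 V=8.4443[hold]; j=2 S=74.4100 intr=0.0000 cont=2.6040 V=2.6040[hold]; j=3 S=97.4283 intr=0.0000 cont=0.3773 V=0.3773[hold]; j=4 S=127.5673 intr=0.0000 cont=0.0000 V=0.0000[hold]  S*(4)=-
k=3: j=0 S=49.6650 intr=11.1750 cont=13.0730 V=13.0730[hold]; j=1 S=65.0286 intr=0.0000 cont=5.5538 V=5.5538[hold]; j=2 S=85.1448 intr=0.0000 cont=1.5057 V=1.5057[hold]; j=3 S=111.4840 intr=0.0000 cont=0.1916 V=0.1916[hold]  S*(3)=-
k=2: j=0 S=56.8299 intr=4.0101 cont=9.3380 V=9.3380[hold]; j=1 S=74.4100 intr=0.0000 cont=3.5520 V=3.5520[hold]; j=2 S=97.4283 intr=0.0000 cont=0.8577 V=0.8577[hold]  S*(2)=-
k=1: j=0 S=65.0286 intr=0.0000 cont=6.4684 V=6.4684[hold]; j=1 S=85.1448 intr=0.0000 cont=2.2206 V=2.2206[hold]  S*(1)=-
k=0: j=0 S=74.4100 intr=0.0000 cont=4.3640 V=4.3640[hold]  S*(0)=-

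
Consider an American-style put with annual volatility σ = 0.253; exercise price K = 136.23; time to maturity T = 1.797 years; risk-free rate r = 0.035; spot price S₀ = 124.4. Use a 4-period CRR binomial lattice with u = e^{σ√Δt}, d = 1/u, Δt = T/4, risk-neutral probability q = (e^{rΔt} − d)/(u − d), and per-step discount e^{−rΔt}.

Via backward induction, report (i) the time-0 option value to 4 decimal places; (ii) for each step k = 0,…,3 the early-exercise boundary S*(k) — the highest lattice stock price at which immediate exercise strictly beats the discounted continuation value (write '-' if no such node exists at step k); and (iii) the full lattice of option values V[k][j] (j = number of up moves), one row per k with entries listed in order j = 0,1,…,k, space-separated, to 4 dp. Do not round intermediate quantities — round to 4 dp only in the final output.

price = 20.8086
boundary = - - 88.6193 104.9964
tree:
20.8086
32.2251 10.2370
47.6107 18.1094 2.8179
61.4333 31.2336 5.7737 0.0000
73.0999 47.6107 11.8300 0.0000 0.0000

Δt=0.44925  u=1.18480  d=0.84402  q=0.50421  discount=0.98440
step 4 (expiry): payoffs max(K−S,0) = 73.0999 47.6107 11.8300 0.0000 0.0000
step 3: (k=3,j=0): S=74.7967, (K−S)⁺=61.4333, hold=59.3080 ⇒ V=61.4333 exercise | (k=3,j=1): S=104.9964, (K−S)⁺=31.2336, hold=29.1083 ⇒ V=31.2336 exercise | (k=3,j=2): S=147.3894, (K−S)⁺=0.0000, hold=5.7737 ⇒ V=5.7737 continue | (k=3,j=3): S=206.8989, (K−S)⁺=0.0000, hold=0.0000 ⇒ V=0.0000 continue  boundary S*=104.9964
step 2: (k=2,j=0): S=88.6193, (K−S)⁺=47.6107, hold=45.4854 ⇒ V=47.6107 exercise | (k=2,j=1): S=124.4000, (K−S)⁺=11.8300, hold=18.1094 ⇒ V=18.1094 continue | (k=2,j=2): S=174.6274, (K−S)⁺=0.0000, hold=2.8179 ⇒ V=2.8179 continue  boundary S*=88.6193
step 1: (k=1,j=0): S=104.9964, (K−S)⁺=31.2336, hold=32.2251 ⇒ V=32.2251 continue | (k=1,j=1): S=147.3894, (K−S)⁺=0.0000, hold=10.2370 ⇒ V=10.2370 continue  boundary S*=-
step 0: (k=0,j=0): S=124.4000, (K−S)⁺=11.8300, hold=20.8086 ⇒ V=20.8086 continue  boundary S*=-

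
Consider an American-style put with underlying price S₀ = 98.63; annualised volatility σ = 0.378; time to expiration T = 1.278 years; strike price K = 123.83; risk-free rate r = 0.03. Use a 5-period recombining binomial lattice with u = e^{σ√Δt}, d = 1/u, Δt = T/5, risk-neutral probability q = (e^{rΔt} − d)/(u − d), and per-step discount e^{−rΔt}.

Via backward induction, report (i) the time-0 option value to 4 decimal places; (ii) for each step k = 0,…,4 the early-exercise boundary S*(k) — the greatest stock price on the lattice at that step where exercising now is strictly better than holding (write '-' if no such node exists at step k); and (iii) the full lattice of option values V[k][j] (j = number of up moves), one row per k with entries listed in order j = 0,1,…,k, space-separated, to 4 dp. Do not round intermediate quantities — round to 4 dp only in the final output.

params: Δt=0.25560 u=1.21059 d=0.82605 q=0.47239 e^(-rΔt)=0.99236
t_5 payoffs: 85.8959 68.2368 42.3571 4.4298 0.0000 0.0000
t_4: node(4,0) S=45.9225 payoff=77.9075 vs cont=76.9616 → 77.9075 [stop]  node(4,1) S=67.3003 payoff=56.5297 vs cont=55.5838 → 56.5297 [stop]  node(4,2) S=98.6300 payoff=25.2000 vs cont=24.2541 → 25.2000 [stop]  node(4,3) S=144.5442 payoff=0.0000 vs cont=2.3194 → 2.3194 [wait]  node(4,4) S=211.8325 payoff=0.0000 vs cont=0.0000 → 0.0000 [wait]  ⇒ S*(4)=98.6300
t_3: node(3,0) S=55.5932 payoff=68.2368 vs cont=67.2909 → 68.2368 [stop]  node(3,1) S=81.4729 payoff=42.3571 vs cont=41.4112 → 42.3571 [stop]  node(3,2) S=119.4002 payoff=4.4298 vs cont=14.2816 → 14.2816 [wait]  node(3,3) S=174.9833 payoff=0.0000 vs cont=1.2144 → 1.2144 [wait]  ⇒ S*(3)=81.4729
t_2: node(2,0) S=67.3003 payoff=56.5297 vs cont=55.5838 → 56.5297 [stop]  node(2,1) S=98.6300 payoff=25.2000 vs cont=28.8724 → 28.8724 [wait]  node(2,2) S=144.5442 payoff=0.0000 vs cont=8.0469 → 8.0469 [wait]  ⇒ S*(2)=67.3003
t_1: node(1,0) S=81.4729 payoff=42.3571 vs cont=43.1327 → 43.1327 [wait]  node(1,1) S=119.4002 payoff=4.4298 vs cont=18.8893 → 18.8893 [wait]  ⇒ S*(1)=-
t_0: node(0,0) S=98.6300 payoff=25.2000 vs cont=31.4385 → 31.4385 [wait]  ⇒ S*(0)=-

price = 31.4385
boundary = - - 67.3003 81.4729 98.6300
tree:
31.4385
43.1327 18.8893
56.5297 28.8724 8.0469
68.2368 42.3571 14.2816 1.2144
77.9075 56.5297 25.2000 2.3194 0.0000
85.8959 68.2368 42.3571 4.4298 0.0000 0.0000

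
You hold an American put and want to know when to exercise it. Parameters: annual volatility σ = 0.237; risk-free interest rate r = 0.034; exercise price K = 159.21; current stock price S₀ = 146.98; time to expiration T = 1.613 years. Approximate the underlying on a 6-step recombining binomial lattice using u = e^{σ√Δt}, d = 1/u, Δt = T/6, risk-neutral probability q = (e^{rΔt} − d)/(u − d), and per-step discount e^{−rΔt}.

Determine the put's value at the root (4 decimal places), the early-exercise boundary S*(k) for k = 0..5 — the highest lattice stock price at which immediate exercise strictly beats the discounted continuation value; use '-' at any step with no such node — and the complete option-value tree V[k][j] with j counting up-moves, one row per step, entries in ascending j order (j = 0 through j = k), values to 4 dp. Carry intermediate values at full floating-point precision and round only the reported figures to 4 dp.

params: Δt=0.26883 u=1.13075 d=0.88437 q=0.50659 e^(-rΔt)=0.99090
t_6 payoffs: 88.8938 69.3038 44.2561 12.2300 0.0000 0.0000 0.0000
t_5: node(5,0) S=79.5101 payoff=79.6999 vs cont=78.2513 → 79.6999 [stop]  node(5,1) S=101.6615 payoff=57.5485 vs cont=56.0999 → 57.5485 [stop]  node(5,2) S=129.9844 payoff=29.2256 vs cont=27.7770 → 29.2256 [stop]  node(5,3) S=166.1979 payoff=0.0000 vs cont=5.9795 → 5.9795 [wait]  node(5,4) S=212.5004 payoff=0.0000 vs cont=0.0000 → 0.0000 [wait]  node(5,5) S=271.7028 payoff=0.0000 vs cont=0.0000 → 0.0000 [wait]  ⇒ S*(5)=129.9844
t_4: node(4,0) S=89.9062 payoff=69.3038 vs cont=67.8552 → 69.3038 [stop]  node(4,1) S=114.9539 payoff=44.2561 vs cont=42.8074 → 44.2561 [stop]  node(4,2) S=146.9800 payoff=12.2300 vs cont=17.2907 → 17.2907 [wait]  node(4,3) S=187.9285 payoff=0.0000 vs cont=2.9235 → 2.9235 [wait]  node(4,4) S=240.2852 payoff=0.0000 vs cont=0.0000 → 0.0000 [wait]  ⇒ S*(4)=114.9539
t_3: node(3,0) S=101.6615 payoff=57.5485 vs cont=56.0999 → 57.5485 [stop]  node(3,1) S=129.9844 payoff=29.2256 vs cont=30.3174 → 30.3174 [wait]  node(3,2) S=166.1979 payoff=0.0000 vs cont=9.9214 → 9.9214 [wait]  node(3,3) S=212.5004 payoff=0.0000 vs cont=1.4294 → 1.4294 [wait]  ⇒ S*(3)=101.6615
t_2: node(2,0) S=114.9539 payoff=44.2561 vs cont=43.3555 → 44.2561 [stop]  node(2,1) S=146.9800 payoff=12.2300 vs cont=19.8033 → 19.8033 [wait]  node(2,2) S=187.9285 payoff=0.0000 vs cont=5.5683 → 5.5683 [wait]  ⇒ S*(2)=114.9539
t_1: node(1,0) S=129.9844 payoff=29.2256 vs cont=31.5786 → 31.5786 [wait]  node(1,1) S=166.1979 payoff=0.0000 vs cont=12.4775 → 12.4775 [wait]  ⇒ S*(1)=-
t_0: node(0,0) S=146.9800 payoff=12.2300 vs cont=21.7030 → 21.7030 [wait]  ⇒ S*(0)=-

price = 21.7030
boundary = - - 114.9539 101.6615 114.9539 129.9844
tree:
21.7030
31.5786 12.4775
44.2561 19.8033 5.5683
57.5485 30.3174 9.9214 1.4294
69.3038 44.2561 17.2907 2.9235 0.0000
79.6999 57.5485 29.2256 5.9795 0.0000 0.0000
88.8938 69.3038 44.2561 12.2300 0.0000 0.0000 0.0000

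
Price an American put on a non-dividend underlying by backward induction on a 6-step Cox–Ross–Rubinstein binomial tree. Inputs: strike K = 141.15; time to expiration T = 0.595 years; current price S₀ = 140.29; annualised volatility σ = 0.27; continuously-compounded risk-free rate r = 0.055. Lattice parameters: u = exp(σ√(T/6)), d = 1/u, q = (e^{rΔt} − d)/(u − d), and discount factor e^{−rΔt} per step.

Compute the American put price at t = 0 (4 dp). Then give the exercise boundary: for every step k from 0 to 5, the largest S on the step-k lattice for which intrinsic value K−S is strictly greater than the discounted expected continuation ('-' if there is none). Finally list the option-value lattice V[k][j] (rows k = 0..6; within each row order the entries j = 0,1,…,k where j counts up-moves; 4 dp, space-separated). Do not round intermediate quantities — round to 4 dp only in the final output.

price = 10.0578
boundary = - - - 108.7049 118.3518 128.8549
tree:
10.0578
15.5206 4.9353
23.0173 8.5094 1.5663
32.4451 14.2374 3.1164 0.0990
41.3057 22.7982 6.1937 0.2035 0.0000
49.4441 32.4451 12.2951 0.4184 0.0000 0.0000
56.9191 41.3057 22.7982 0.8600 0.0000 0.0000 0.0000

Δt=0.09917, u=1.08874, d=0.91849, q=0.51088, disc=e^(-rΔt)=0.99456
k=6 terminal: V=max(K-S,0) → 56.9191 41.3057 22.7982 0.8600 0.0000 0.0000 0.0000
k=5: j=0 S=91.7059 intr=49.4441 cont=48.6763 V=49.4441[EX]; j=1 S=108.7049 intr=32.4451 cont=31.6774 V=32.4451[EX]; j=2 S=128.8549 intr=12.2951 cont=11.5274 V=12.2951[EX]; j=3 S=152.7399 intr=0.0000 cont=0.4184 V=0.4184[hold]; j=4 S=181.0524 intr=0.0000 cont=0.0000 V=0.0000[hold]; j=5 S=214.6131 intr=0.0000 cont=0.0000 V=0.0000[hold]  S*(5)=128.8549
k=4: j=0 S=99.8443 intr=41.3057 cont=40.5380 V=41.3057[EX]; j=1 S=118.3518 intr=22.7982 cont=22.0304 V=22.7982[EX]; j=2 S=140.2900 intr=0.8600 cont=6.1937 V=6.1937[hold]; j=3 S=166.2947 intr=0.0000 cont=0.2035 V=0.2035[hold]; j=4 S=197.1198 intr=0.0000 cont=0.0000 V=0.0000[hold]  S*(4)=118.3518
k=3: j=0 S=108.7049 intr=32.4451 cont=31.6774 V=32.4451[EX]; j=1 S=128.8549 intr=12.2951 cont=14.2374 V=14.2374[hold]; j=2 S=152.7399 intr=0.0000 cont=3.1164 V=3.1164[hold]; j=3 S=181.0524 intr=0.0000 cont=0.0990 V=0.0990[hold]  S*(3)=108.7049
k=2: j=0 S=118.3518 intr=22.7982 cont=23.0173 V=23.0173[hold]; j=1 S=140.2900 intr=0.8600 cont=8.5094 V=8.5094[hold]; j=2 S=166.2947 intr=0.0000 cont=1.5663 V=1.5663[hold]  S*(2)=-
k=1: j=0 S=128.8549 intr=12.2951 cont=15.5206 V=15.5206[hold]; j=1 S=152.7399 intr=0.0000 cont=4.9353 V=4.9353[hold]  S*(1)=-
k=0: j=0 S=140.2900 intr=0.8600 cont=10.0578 V=10.0578[hold]  S*(0)=-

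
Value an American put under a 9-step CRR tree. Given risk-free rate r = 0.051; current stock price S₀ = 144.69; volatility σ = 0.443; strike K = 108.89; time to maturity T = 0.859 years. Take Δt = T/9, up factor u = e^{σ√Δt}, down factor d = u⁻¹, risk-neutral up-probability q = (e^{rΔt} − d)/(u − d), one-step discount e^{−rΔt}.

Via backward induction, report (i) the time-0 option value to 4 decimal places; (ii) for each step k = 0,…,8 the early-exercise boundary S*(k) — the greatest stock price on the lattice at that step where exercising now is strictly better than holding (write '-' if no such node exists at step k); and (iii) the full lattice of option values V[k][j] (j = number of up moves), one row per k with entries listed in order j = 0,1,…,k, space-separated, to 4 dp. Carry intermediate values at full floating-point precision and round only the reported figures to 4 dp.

price = 6.4860
boundary = - - - - - 72.9876 63.6519 72.9876 83.6926
tree:
6.4860
9.6635 3.1585
14.0582 5.0683 1.1512
19.8896 7.9735 2.0173 0.2380
27.2359 12.2459 3.4919 0.4631 0.0000
35.9024 18.2567 5.9512 0.9012 0.0000 0.0000
45.2381 26.2193 9.9386 1.7536 0.0000 0.0000 0.0000
53.3797 35.9024 16.1444 3.4125 0.0000 0.0000 0.0000 0.0000
60.4800 45.2381 25.1974 6.6406 0.0000 0.0000 0.0000 0.0000 0.0000
66.6720 53.3797 35.9024 12.9224 0.0000 0.0000 0.0000 0.0000 0.0000 0.0000

params: Δt=0.09544 u=1.14667 d=0.87209 q=0.48361 e^(-rΔt)=0.99514
t_9 payoffs: 66.6720 53.3797 35.9024 12.9224 0.0000 0.0000 0.0000 0.0000 0.0000 0.0000
t_8: node(8,0) S=48.4100 payoff=60.4800 vs cont=59.9512 → 60.4800 [stop]  node(8,1) S=63.6519 payoff=45.2381 vs cont=44.7094 → 45.2381 [stop]  node(8,2) S=83.6926 payoff=25.1974 vs cont=24.6687 → 25.1974 [stop]  node(8,3) S=110.0431 payoff=0.0000 vs cont=6.6406 → 6.6406 [wait]  node(8,4) S=144.6900 payoff=0.0000 vs cont=0.0000 → 0.0000 [wait]  node(8,5) S=190.2455 payoff=0.0000 vs cont=0.0000 → 0.0000 [wait]  node(8,6) S=250.1440 payoff=0.0000 vs cont=0.0000 → 0.0000 [wait]  node(8,7) S=328.9015 payoff=0.0000 vs cont=0.0000 → 0.0000 [wait]  node(8,8) S=432.4557 payoff=0.0000 vs cont=0.0000 → 0.0000 [wait]  ⇒ S*(8)=83.6926
t_7: node(7,0) S=55.5103 payoff=53.3797 vs cont=52.8510 → 53.3797 [stop]  node(7,1) S=72.9876 payoff=35.9024 vs cont=35.3736 → 35.9024 [stop]  node(7,2) S=95.9676 payoff=12.9224 vs cont=16.1444 → 16.1444 [wait]  node(7,3) S=126.1829 payoff=0.0000 vs cont=3.4125 → 3.4125 [wait]  node(7,4) S=165.9115 payoff=0.0000 vs cont=0.0000 → 0.0000 [wait]  node(7,5) S=218.1485 payoff=0.0000 vs cont=0.0000 → 0.0000 [wait]  node(7,6) S=286.8322 payoff=0.0000 vs cont=0.0000 → 0.0000 [wait]  node(7,7) S=377.1410 payoff=0.0000 vs cont=0.0000 → 0.0000 [wait]  ⇒ S*(7)=72.9876
t_6: node(6,0) S=63.6519 payoff=45.2381 vs cont=44.7094 → 45.2381 [stop]  node(6,1) S=83.6926 payoff=25.1974 vs cont=26.2193 → 26.2193 [wait]  node(6,2) S=110.0431 payoff=0.0000 vs cont=9.9386 → 9.9386 [wait]  node(6,3) S=144.6900 payoff=0.0000 vs cont=1.7536 → 1.7536 [wait]  node(6,4) S=190.2455 payoff=0.0000 vs cont=0.0000 → 0.0000 [wait]  node(6,5) S=250.1440 payoff=0.0000 vs cont=0.0000 → 0.0000 [wait]  node(6,6) S=328.9015 payoff=0.0000 vs cont=0.0000 → 0.0000 [wait]  ⇒ S*(6)=63.6519
t_5: node(5,0) S=72.9876 payoff=35.9024 vs cont=35.8654 → 35.9024 [stop]  node(5,1) S=95.9676 payoff=12.9224 vs cont=18.2567 → 18.2567 [wait]  node(5,2) S=126.1829 payoff=0.0000 vs cont=5.9512 → 5.9512 [wait]  node(5,3) S=165.9115 payoff=0.0000 vs cont=0.9012 → 0.9012 [wait]  node(5,4) S=218.1485 payoff=0.0000 vs cont=0.0000 → 0.0000 [wait]  node(5,5) S=286.8322 payoff=0.0000 vs cont=0.0000 → 0.0000 [wait]  ⇒ S*(5)=72.9876
t_4: node(4,0) S=83.6926 payoff=25.1974 vs cont=27.2359 → 27.2359 [wait]  node(4,1) S=110.0431 payoff=0.0000 vs cont=12.2459 → 12.2459 [wait]  node(4,2) S=144.6900 payoff=0.0000 vs cont=3.4919 → 3.4919 [wait]  node(4,3) S=190.2455 payoff=0.0000 vs cont=0.4631 → 0.4631 [wait]  node(4,4) S=250.1440 payoff=0.0000 vs cont=0.0000 → 0.0000 [wait]  ⇒ S*(4)=-
t_3: node(3,0) S=95.9676 payoff=12.9224 vs cont=19.8896 → 19.8896 [wait]  node(3,1) S=126.1829 payoff=0.0000 vs cont=7.9735 → 7.9735 [wait]  node(3,2) S=165.9115 payoff=0.0000 vs cont=2.0173 → 2.0173 [wait]  node(3,3) S=218.1485 payoff=0.0000 vs cont=0.2380 → 0.2380 [wait]  ⇒ S*(3)=-
t_2: node(2,0) S=110.0431 payoff=0.0000 vs cont=14.0582 → 14.0582 [wait]  node(2,1) S=144.6900 payoff=0.0000 vs cont=5.0683 → 5.0683 [wait]  node(2,2) S=190.2455 payoff=0.0000 vs cont=1.1512 → 1.1512 [wait]  ⇒ S*(2)=-
t_1: node(1,0) S=126.1829 payoff=0.0000 vs cont=9.6635 → 9.6635 [wait]  node(1,1) S=165.9115 payoff=0.0000 vs cont=3.1585 → 3.1585 [wait]  ⇒ S*(1)=-
t_0: node(0,0) S=144.6900 payoff=0.0000 vs cont=6.4860 → 6.4860 [wait]  ⇒ S*(0)=-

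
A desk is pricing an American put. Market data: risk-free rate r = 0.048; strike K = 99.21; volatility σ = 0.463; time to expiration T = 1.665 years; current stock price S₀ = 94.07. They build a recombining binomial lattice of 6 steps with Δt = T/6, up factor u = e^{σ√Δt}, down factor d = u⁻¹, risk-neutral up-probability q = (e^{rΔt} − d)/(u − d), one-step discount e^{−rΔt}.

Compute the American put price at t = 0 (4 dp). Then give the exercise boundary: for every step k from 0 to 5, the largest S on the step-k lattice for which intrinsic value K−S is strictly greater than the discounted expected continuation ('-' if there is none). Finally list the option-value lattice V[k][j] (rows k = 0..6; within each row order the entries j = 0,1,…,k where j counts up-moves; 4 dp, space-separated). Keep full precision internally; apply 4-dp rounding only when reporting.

price = 21.6821
boundary = - - - 45.2561 57.7566 73.7100
tree:
21.6821
30.5750 12.1369
41.5558 18.8980 4.7549
53.9539 28.5740 8.3773 0.7497
63.7489 41.4534 14.6687 1.4243 0.0000
71.4239 53.9539 25.5000 2.7057 0.0000 0.0000
77.4377 63.7489 41.4534 5.1400 0.0000 0.0000 0.0000

Δt=0.27750, u=1.27622, d=0.78357, q=0.46654, disc=e^(-rΔt)=0.98677
k=6 terminal: V=max(K-S,0) → 77.4377 63.7489 41.4534 5.1400 0.0000 0.0000 0.0000
k=5: j=0 S=27.7861 intr=71.4239 cont=70.1111 V=71.4239[EX]; j=1 S=45.2561 intr=53.9539 cont=52.6412 V=53.9539[EX]; j=2 S=73.7100 intr=25.5000 cont=24.1873 V=25.5000[EX]; j=3 S=120.0538 intr=0.0000 cont=2.7057 V=2.7057[hold]; j=4 S=195.5352 intr=0.0000 cont=0.0000 V=0.0000[hold]; j=5 S=318.4741 intr=0.0000 cont=0.0000 V=0.0000[hold]  S*(5)=73.7100
k=4: j=0 S=35.4611 intr=63.7489 cont=62.4361 V=63.7489[EX]; j=1 S=57.7566 intr=41.4534 cont=40.1406 V=41.4534[EX]; j=2 S=94.0700 intr=5.1400 cont=14.6687 V=14.6687[hold]; j=3 S=153.2147 intr=0.0000 cont=1.4243 V=1.4243[hold]; j=4 S=249.5454 intr=0.0000 cont=0.0000 V=0.0000[hold]  S*(4)=57.7566
k=3: j=0 S=45.2561 intr=53.9539 cont=52.6412 V=53.9539[EX]; j=1 S=73.7100 intr=25.5000 cont=28.5740 V=28.5740[hold]; j=2 S=120.0538 intr=0.0000 cont=8.3773 V=8.3773[hold]; j=3 S=195.5352 intr=0.0000 cont=0.7497 V=0.7497[hold]  S*(3)=45.2561
k=2: j=0 S=57.7566 intr=41.4534 cont=41.5558 V=41.5558[hold]; j=1 S=94.0700 intr=5.1400 cont=18.8980 V=18.8980[hold]; j=2 S=153.2147 intr=0.0000 cont=4.7549 V=4.7549[hold]  S*(2)=-
k=1: j=0 S=73.7100 intr=25.5000 cont=30.5750 V=30.5750[hold]; j=1 S=120.0538 intr=0.0000 cont=12.1369 V=12.1369[hold]  S*(1)=-
k=0: j=0 S=94.0700 intr=5.1400 cont=21.6821 V=21.6821[hold]  S*(0)=-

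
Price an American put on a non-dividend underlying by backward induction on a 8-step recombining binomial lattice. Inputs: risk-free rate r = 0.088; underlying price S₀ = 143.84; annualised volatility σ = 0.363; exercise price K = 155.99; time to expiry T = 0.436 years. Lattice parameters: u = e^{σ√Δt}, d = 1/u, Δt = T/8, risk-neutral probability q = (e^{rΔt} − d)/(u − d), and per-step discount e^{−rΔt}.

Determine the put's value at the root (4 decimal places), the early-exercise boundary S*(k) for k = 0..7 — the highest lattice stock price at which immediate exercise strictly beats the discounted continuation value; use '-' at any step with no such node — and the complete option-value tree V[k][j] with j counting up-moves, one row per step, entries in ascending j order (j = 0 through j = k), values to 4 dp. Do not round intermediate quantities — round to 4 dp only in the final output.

price = 18.7464
boundary = - - 121.4151 111.5499 121.4151 111.5499 121.4151 132.1527
tree:
18.7464
25.8811 11.9908
34.5749 17.6781 6.5778
44.4401 25.2061 10.5302 2.7993
53.5037 34.5749 16.3407 4.9836 0.7032
61.8309 44.4401 24.3778 8.6853 1.4337 0.0000
69.4815 53.5037 34.5749 14.6997 2.9230 0.0000 0.0000
76.5105 61.8309 44.4401 23.8373 5.9594 0.0000 0.0000 0.0000
82.9684 69.4815 53.5037 34.5749 12.1500 0.0000 0.0000 0.0000 0.0000

Δt=0.05450, u=1.08844, d=0.91875, q=0.50716, disc=e^(-rΔt)=0.99522
k=8 terminal: V=max(K-S,0) → 82.9684 69.4815 53.5037 34.5749 12.1500 0.0000 0.0000 0.0000 0.0000
k=7: j=0 S=79.4795 intr=76.5105 cont=75.7642 V=76.5105[EX]; j=1 S=94.1591 intr=61.8309 cont=61.0846 V=61.8309[EX]; j=2 S=111.5499 intr=44.4401 cont=43.6938 V=44.4401[EX]; j=3 S=132.1527 intr=23.8373 cont=23.0909 V=23.8373[EX]; j=4 S=156.5609 intr=0.0000 cont=5.9594 V=5.9594[hold]; j=5 S=185.4771 intr=0.0000 cont=0.0000 V=0.0000[hold]; j=6 S=219.7340 intr=0.0000 cont=0.0000 V=0.0000[hold]; j=7 S=260.3180 intr=0.0000 cont=0.0000 V=0.0000[hold]  S*(7)=132.1527
k=6: j=0 S=86.5085 intr=69.4815 cont=68.7352 V=69.4815[EX]; j=1 S=102.4863 intr=53.5037 cont=52.7574 V=53.5037[EX]; j=2 S=121.4151 intr=34.5749 cont=33.8286 V=34.5749[EX]; j=3 S=143.8400 intr=12.1500 cont=14.6997 V=14.6997[hold]; j=4 S=170.4067 intr=0.0000 cont=2.9230 V=2.9230[hold]; j=5 S=201.8802 intr=0.0000 cont=0.0000 V=0.0000[hold]; j=6 S=239.1667 intr=0.0000 cont=0.0000 V=0.0000[hold]  S*(6)=121.4151
k=5: j=0 S=94.1591 intr=61.8309 cont=61.0846 V=61.8309[EX]; j=1 S=111.5499 intr=44.4401 cont=43.6938 V=44.4401[EX]; j=2 S=132.1527 intr=23.8373 cont=24.3778 V=24.3778[hold]; j=3 S=156.5609 intr=0.0000 cont=8.6853 V=8.6853[hold]; j=4 S=185.4771 intr=0.0000 cont=1.4337 V=1.4337[hold]; j=5 S=219.7340 intr=0.0000 cont=0.0000 V=0.0000[hold]  S*(5)=111.5499
k=4: j=0 S=102.4863 intr=53.5037 cont=52.7574 V=53.5037[EX]; j=1 S=121.4151 intr=34.5749 cont=34.1014 V=34.5749[EX]; j=2 S=143.8400 intr=12.1500 cont=16.3407 V=16.3407[hold]; j=3 S=170.4067 intr=0.0000 cont=4.9836 V=4.9836[hold]; j=4 S=201.8802 intr=0.0000 cont=0.7032 V=0.7032[hold]  S*(4)=121.4151
k=3: j=0 S=111.5499 intr=44.4401 cont=43.6938 V=44.4401[EX]; j=1 S=132.1527 intr=23.8373 cont=25.2061 V=25.2061[hold]; j=2 S=156.5609 intr=0.0000 cont=10.5302 V=10.5302[hold]; j=3 S=185.4771 intr=0.0000 cont=2.7993 V=2.7993[hold]  S*(3)=111.5499
k=2: j=0 S=121.4151 intr=34.5749 cont=34.5195 V=34.5749[EX]; j=1 S=143.8400 intr=12.1500 cont=17.6781 V=17.6781[hold]; j=2 S=170.4067 intr=0.0000 cont=6.5778 V=6.5778[hold]  S*(2)=121.4151
k=1: j=0 S=132.1527 intr=23.8373 cont=25.8811 V=25.8811[hold]; j=1 S=156.5609 intr=0.0000 cont=11.9908 V=11.9908[hold]  S*(1)=-
k=0: j=0 S=143.8400 intr=12.1500 cont=18.7464 V=18.7464[hold]  S*(0)=-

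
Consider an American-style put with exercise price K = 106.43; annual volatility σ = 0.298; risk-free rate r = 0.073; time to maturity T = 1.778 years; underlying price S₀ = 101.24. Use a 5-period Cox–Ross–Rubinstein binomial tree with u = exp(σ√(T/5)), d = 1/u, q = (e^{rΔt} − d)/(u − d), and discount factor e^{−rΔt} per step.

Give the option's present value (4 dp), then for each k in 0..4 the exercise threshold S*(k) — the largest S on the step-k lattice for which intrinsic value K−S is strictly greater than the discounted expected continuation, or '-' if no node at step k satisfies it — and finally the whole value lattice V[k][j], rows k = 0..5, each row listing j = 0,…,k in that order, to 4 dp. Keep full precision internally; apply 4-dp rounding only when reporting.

price = 13.8324
boundary = - - 70.9578 84.7571 70.9578
tree:
13.8324
22.6080 6.7156
35.4722 12.2912 2.0909
47.0248 21.6729 4.5589 0.0000
56.6965 35.4722 9.9400 0.0000 0.0000
64.7936 47.0248 21.6729 0.0000 0.0000 0.0000

Δt=0.35560, u=1.19447, d=0.83719, q=0.52930, disc=e^(-rΔt)=0.97438
k=5 terminal: V=max(K-S,0) → 64.7936 47.0248 21.6729 0.0000 0.0000 0.0000
k=4: j=0 S=49.7335 intr=56.6965 cont=53.9693 V=56.6965[EX]; j=1 S=70.9578 intr=35.4722 cont=32.7449 V=35.4722[EX]; j=2 S=101.2400 intr=5.1900 cont=9.9400 V=9.9400[hold]; j=3 S=144.4454 intr=0.0000 cont=0.0000 V=0.0000[hold]; j=4 S=206.0894 intr=0.0000 cont=0.0000 V=0.0000[hold]  S*(4)=70.9578
k=3: j=0 S=59.4052 intr=47.0248 cont=44.2975 V=47.0248[EX]; j=1 S=84.7571 intr=21.6729 cont=21.3954 V=21.6729[EX]; j=2 S=120.9283 intr=0.0000 cont=4.5589 V=4.5589[hold]; j=3 S=172.5360 intr=0.0000 cont=0.0000 V=0.0000[hold]  S*(3)=84.7571
k=2: j=0 S=70.9578 intr=35.4722 cont=32.7449 V=35.4722[EX]; j=1 S=101.2400 intr=5.1900 cont=12.2912 V=12.2912[hold]; j=2 S=144.4454 intr=0.0000 cont=2.0909 V=2.0909[hold]  S*(2)=70.9578
k=1: j=0 S=84.7571 intr=21.6729 cont=22.6080 V=22.6080[hold]; j=1 S=120.9283 intr=0.0000 cont=6.7156 V=6.7156[hold]  S*(1)=-
k=0: j=0 S=101.2400 intr=5.1900 cont=13.8324 V=13.8324[hold]  S*(0)=-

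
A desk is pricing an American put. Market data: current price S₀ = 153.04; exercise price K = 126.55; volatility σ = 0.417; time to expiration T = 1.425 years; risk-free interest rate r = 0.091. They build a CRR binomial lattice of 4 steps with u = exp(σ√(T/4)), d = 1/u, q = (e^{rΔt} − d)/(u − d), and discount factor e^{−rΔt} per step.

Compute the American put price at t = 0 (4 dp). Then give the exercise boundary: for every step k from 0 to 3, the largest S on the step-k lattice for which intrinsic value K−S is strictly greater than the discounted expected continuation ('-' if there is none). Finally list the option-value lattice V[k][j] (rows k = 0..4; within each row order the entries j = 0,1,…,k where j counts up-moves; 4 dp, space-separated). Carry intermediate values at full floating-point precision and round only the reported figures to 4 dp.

price = 11.4358
boundary = - - - 72.5314
tree:
11.4358
20.0230 3.7200
33.8127 7.7411 0.0000
54.0186 16.1086 0.0000 0.0000
70.0000 33.5209 0.0000 0.0000 0.0000

Δt=0.35625  u=1.28261  d=0.77966  q=0.50361  discount=0.96810
step 4 (expiry): payoffs max(K−S,0) = 70.0000 33.5209 0.0000 0.0000 0.0000
step 3: (k=3,j=0): S=72.5314, (K−S)⁺=54.0186, hold=49.9818 ⇒ V=54.0186 exercise | (k=3,j=1): S=119.3196, (K−S)⁺=7.2304, hold=16.1086 ⇒ V=16.1086 continue | (k=3,j=2): S=196.2899, (K−S)⁺=0.0000, hold=0.0000 ⇒ V=0.0000 continue | (k=3,j=3): S=322.9120, (K−S)⁺=0.0000, hold=0.0000 ⇒ V=0.0000 continue  boundary S*=72.5314
step 2: (k=2,j=0): S=93.0291, (K−S)⁺=33.5209, hold=33.8127 ⇒ V=33.8127 continue | (k=2,j=1): S=153.0400, (K−S)⁺=0.0000, hold=7.7411 ⇒ V=7.7411 continue | (k=2,j=2): S=251.7625, (K−S)⁺=0.0000, hold=0.0000 ⇒ V=0.0000 continue  boundary S*=-
step 1: (k=1,j=0): S=119.3196, (K−S)⁺=7.2304, hold=20.0230 ⇒ V=20.0230 continue | (k=1,j=1): S=196.2899, (K−S)⁺=0.0000, hold=3.7200 ⇒ V=3.7200 continue  boundary S*=-
step 0: (k=0,j=0): S=153.0400, (K−S)⁺=0.0000, hold=11.4358 ⇒ V=11.4358 continue  boundary S*=-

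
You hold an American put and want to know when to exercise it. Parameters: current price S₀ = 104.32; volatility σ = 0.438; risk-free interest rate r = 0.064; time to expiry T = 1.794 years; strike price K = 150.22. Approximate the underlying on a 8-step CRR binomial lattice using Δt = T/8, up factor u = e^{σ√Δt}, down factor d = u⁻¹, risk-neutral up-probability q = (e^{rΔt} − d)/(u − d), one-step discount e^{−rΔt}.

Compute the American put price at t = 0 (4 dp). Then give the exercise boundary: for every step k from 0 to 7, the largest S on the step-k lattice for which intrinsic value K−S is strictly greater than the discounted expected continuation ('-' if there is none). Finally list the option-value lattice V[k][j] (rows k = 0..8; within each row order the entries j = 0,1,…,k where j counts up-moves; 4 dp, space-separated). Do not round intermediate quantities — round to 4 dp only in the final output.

Δt=0.22425  u=1.23049  d=0.81268  q=0.48293  discount=0.98575
step 8 (expiry): payoffs max(K−S,0) = 130.3712 120.1667 104.7159 81.3216 45.9000 0.0000 0.0000 0.0000 0.0000
step 7: (k=7,j=0): S=24.4238, (K−S)⁺=125.7962, hold=123.6557 ⇒ V=125.7962 exercise | (k=7,j=1): S=36.9804, (K−S)⁺=113.2396, hold=111.0991 ⇒ V=113.2396 exercise | (k=7,j=2): S=55.9925, (K−S)⁺=94.2275, hold=92.0869 ⇒ V=94.2275 exercise | (k=7,j=3): S=84.7790, (K−S)⁺=65.4410, hold=63.3004 ⇒ V=65.4410 exercise | (k=7,j=4): S=128.3651, (K−S)⁺=21.8549, hold=23.3953 ⇒ V=23.3953 continue | (k=7,j=5): S=194.3593, (K−S)⁺=0.0000, hold=0.0000 ⇒ V=0.0000 continue | (k=7,j=6): S=294.2820, (K−S)⁺=0.0000, hold=0.0000 ⇒ V=0.0000 continue | (k=7,j=7): S=445.5764, (K−S)⁺=0.0000, hold=0.0000 ⇒ V=0.0000 continue  boundary S*=84.7790
step 6: (k=6,j=0): S=30.0533, (K−S)⁺=120.1667, hold=118.0261 ⇒ V=120.1667 exercise | (k=6,j=1): S=45.5041, (K−S)⁺=104.7159, hold=102.5753 ⇒ V=104.7159 exercise | (k=6,j=2): S=68.8984, (K−S)⁺=81.3216, hold=79.1810 ⇒ V=81.3216 exercise | (k=6,j=3): S=104.3200, (K−S)⁺=45.9000, hold=44.4927 ⇒ V=45.9000 exercise | (k=6,j=4): S=157.9523, (K−S)⁺=0.0000, hold=11.9247 ⇒ V=11.9247 continue | (k=6,j=5): S=239.1578, (K−S)⁺=0.0000, hold=0.0000 ⇒ V=0.0000 continue | (k=6,j=6): S=362.1120, (K−S)⁺=0.0000, hold=0.0000 ⇒ V=0.0000 continue  boundary S*=104.3200
step 5: (k=5,j=0): S=36.9804, (K−S)⁺=113.2396, hold=111.0991 ⇒ V=113.2396 exercise | (k=5,j=1): S=55.9925, (K−S)⁺=94.2275, hold=92.0869 ⇒ V=94.2275 exercise | (k=5,j=2): S=84.7790, (K−S)⁺=65.4410, hold=63.3004 ⇒ V=65.4410 exercise | (k=5,j=3): S=128.3651, (K−S)⁺=21.8549, hold=29.0721 ⇒ V=29.0721 continue | (k=5,j=4): S=194.3593, (K−S)⁺=0.0000, hold=6.0780 ⇒ V=6.0780 continue | (k=5,j=5): S=294.2820, (K−S)⁺=0.0000, hold=0.0000 ⇒ V=0.0000 continue  boundary S*=84.7790
step 4: (k=4,j=0): S=45.5041, (K−S)⁺=104.7159, hold=102.5753 ⇒ V=104.7159 exercise | (k=4,j=1): S=68.8984, (K−S)⁺=81.3216, hold=79.1810 ⇒ V=81.3216 exercise | (k=4,j=2): S=104.3200, (K−S)⁺=45.9000, hold=47.1951 ⇒ V=47.1951 continue | (k=4,j=3): S=157.9523, (K−S)⁺=0.0000, hold=17.7115 ⇒ V=17.7115 continue | (k=4,j=4): S=239.1578, (K−S)⁺=0.0000, hold=3.0980 ⇒ V=3.0980 continue  boundary S*=68.8984
step 3: (k=3,j=0): S=55.9925, (K−S)⁺=94.2275, hold=92.0869 ⇒ V=94.2275 exercise | (k=3,j=1): S=84.7790, (K−S)⁺=65.4410, hold=63.9170 ⇒ V=65.4410 exercise | (k=3,j=2): S=128.3651, (K−S)⁺=21.8549, hold=32.4870 ⇒ V=32.4870 continue | (k=3,j=3): S=194.3593, (K−S)⁺=0.0000, hold=10.5024 ⇒ V=10.5024 continue  boundary S*=84.7790
step 2: (k=2,j=0): S=68.8984, (K−S)⁺=81.3216, hold=79.1810 ⇒ V=81.3216 exercise | (k=2,j=1): S=104.3200, (K−S)⁺=45.9000, hold=48.8208 ⇒ V=48.8208 continue | (k=2,j=2): S=157.9523, (K−S)⁺=0.0000, hold=21.5584 ⇒ V=21.5584 continue  boundary S*=68.8984
step 1: (k=1,j=0): S=84.7790, (K−S)⁺=65.4410, hold=64.6909 ⇒ V=65.4410 exercise | (k=1,j=1): S=128.3651, (K−S)⁺=21.8549, hold=35.1469 ⇒ V=35.1469 continue  boundary S*=84.7790
step 0: (k=0,j=0): S=104.3200, (K−S)⁺=45.9000, hold=50.0871 ⇒ V=50.0871 continue  boundary S*=-

price = 50.0871
boundary = - 84.7790 68.8984 84.7790 68.8984 84.7790 104.3200 84.7790
tree:
50.0871
65.4410 35.1469
81.3216 48.8208 21.5584
94.2275 65.4410 32.4870 10.5024
104.7159 81.3216 47.1951 17.7115 3.0980
113.2396 94.2275 65.4410 29.0721 6.0780 0.0000
120.1667 104.7159 81.3216 45.9000 11.9247 0.0000 0.0000
125.7962 113.2396 94.2275 65.4410 23.3953 0.0000 0.0000 0.0000
130.3712 120.1667 104.7159 81.3216 45.9000 0.0000 0.0000 0.0000 0.0000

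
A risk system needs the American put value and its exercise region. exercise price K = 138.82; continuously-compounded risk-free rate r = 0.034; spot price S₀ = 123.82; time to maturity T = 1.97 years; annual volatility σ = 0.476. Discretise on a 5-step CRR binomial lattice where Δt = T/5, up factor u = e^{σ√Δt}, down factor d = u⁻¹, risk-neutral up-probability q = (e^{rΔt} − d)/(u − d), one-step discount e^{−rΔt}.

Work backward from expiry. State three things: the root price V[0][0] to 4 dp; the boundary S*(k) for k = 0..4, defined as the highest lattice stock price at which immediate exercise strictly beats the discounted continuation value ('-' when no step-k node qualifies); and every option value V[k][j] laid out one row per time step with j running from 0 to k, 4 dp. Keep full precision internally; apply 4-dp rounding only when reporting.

Δt=0.39400  u=1.34822  d=0.74172  q=0.44809  discount=0.98669
step 5 (expiry): payoffs max(K−S,0) = 111.0233 88.2943 46.9801 0.0000 0.0000 0.0000
step 4: (k=4,j=0): S=37.4759, (K−S)⁺=101.3441, hold=99.4968 ⇒ V=101.3441 exercise | (k=4,j=1): S=68.1195, (K−S)⁺=70.7005, hold=68.8532 ⇒ V=70.7005 exercise | (k=4,j=2): S=123.8200, (K−S)⁺=15.0000, hold=25.5837 ⇒ V=25.5837 continue | (k=4,j=3): S=225.0660, (K−S)⁺=0.0000, hold=0.0000 ⇒ V=0.0000 continue | (k=4,j=4): S=409.0996, (K−S)⁺=0.0000, hold=0.0000 ⇒ V=0.0000 continue  boundary S*=68.1195
step 3: (k=3,j=0): S=50.5257, (K−S)⁺=88.2943, hold=86.4471 ⇒ V=88.2943 exercise | (k=3,j=1): S=91.8399, (K−S)⁺=46.9801, hold=49.8123 ⇒ V=49.8123 continue | (k=3,j=2): S=166.9361, (K−S)⁺=0.0000, hold=13.9320 ⇒ V=13.9320 continue | (k=3,j=3): S=303.4377, (K−S)⁺=0.0000, hold=0.0000 ⇒ V=0.0000 continue  boundary S*=50.5257
step 2: (k=2,j=0): S=68.1195, (K−S)⁺=70.7005, hold=70.1054 ⇒ V=70.7005 exercise | (k=2,j=1): S=123.8200, (K−S)⁺=15.0000, hold=33.2857 ⇒ V=33.2857 continue | (k=2,j=2): S=225.0660, (K−S)⁺=0.0000, hold=7.5869 ⇒ V=7.5869 continue  boundary S*=68.1195
step 1: (k=1,j=0): S=91.8399, (K−S)⁺=46.9801, hold=53.2175 ⇒ V=53.2175 continue | (k=1,j=1): S=166.9361, (K−S)⁺=0.0000, hold=21.4806 ⇒ V=21.4806 continue  boundary S*=-
step 0: (k=0,j=0): S=123.8200, (K−S)⁺=15.0000, hold=38.4776 ⇒ V=38.4776 continue  boundary S*=-

price = 38.4776
boundary = - - 68.1195 50.5257 68.1195
tree:
38.4776
53.2175 21.4806
70.7005 33.2857 7.5869
88.2943 49.8123 13.9320 0.0000
101.3441 70.7005 25.5837 0.0000 0.0000
111.0233 88.2943 46.9801 0.0000 0.0000 0.0000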